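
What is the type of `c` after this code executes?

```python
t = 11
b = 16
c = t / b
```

int / int always returns float in Python 3 (11 / 16 = 0.6875)

float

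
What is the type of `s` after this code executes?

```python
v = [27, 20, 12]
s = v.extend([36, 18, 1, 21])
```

list.extend() returns None

NoneType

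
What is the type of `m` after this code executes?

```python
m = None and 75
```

'and' returns first falsy value (None)

NoneType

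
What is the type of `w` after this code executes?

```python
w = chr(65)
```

chr() returns str (single character)

str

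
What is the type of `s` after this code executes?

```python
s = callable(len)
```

callable() returns bool

bool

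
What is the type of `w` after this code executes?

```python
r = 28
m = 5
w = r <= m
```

Comparison operators return bool

bool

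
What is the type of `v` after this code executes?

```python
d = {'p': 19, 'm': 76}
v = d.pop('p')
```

dict.pop() returns the value (int)

int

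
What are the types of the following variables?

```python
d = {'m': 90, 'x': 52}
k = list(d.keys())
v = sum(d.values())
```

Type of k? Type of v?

list(...) returns list; sum of int values returns int

list, int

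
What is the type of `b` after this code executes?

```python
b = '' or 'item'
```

'or' returns first truthy value ('item', which is str)

str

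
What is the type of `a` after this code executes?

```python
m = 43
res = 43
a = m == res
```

Equality comparison returns bool

bool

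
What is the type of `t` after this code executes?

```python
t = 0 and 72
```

'and' returns the first falsy value (0, which is int)

int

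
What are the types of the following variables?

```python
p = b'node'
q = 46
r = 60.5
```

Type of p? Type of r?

p is bytes; r is float

bytes, float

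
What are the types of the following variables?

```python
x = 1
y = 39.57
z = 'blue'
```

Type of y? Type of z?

y is float; z is str

float, str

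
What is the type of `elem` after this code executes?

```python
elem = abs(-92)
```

abs() of int returns int

int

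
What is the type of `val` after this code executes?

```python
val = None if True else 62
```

Ternary: condition is True, if branch (None) taken → NoneType

NoneType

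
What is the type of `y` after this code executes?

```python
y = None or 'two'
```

'or' with None returns the other value ('two', str)

str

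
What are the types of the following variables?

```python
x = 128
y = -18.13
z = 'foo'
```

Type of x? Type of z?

x is int; z is str

int, str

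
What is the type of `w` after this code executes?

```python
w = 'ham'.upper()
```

str.upper() returns str

str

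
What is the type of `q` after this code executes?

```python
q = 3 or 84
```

'or' returns the first truthy value (3, which is int)

int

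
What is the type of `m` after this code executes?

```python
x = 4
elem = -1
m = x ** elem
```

int ** negative int returns float

float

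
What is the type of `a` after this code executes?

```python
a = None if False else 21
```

Ternary: condition is False, else branch (21) taken → int

int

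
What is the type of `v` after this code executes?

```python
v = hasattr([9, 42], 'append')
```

hasattr() returns bool

bool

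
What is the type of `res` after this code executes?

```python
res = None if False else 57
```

Ternary: condition is False, else branch (57) taken → int

int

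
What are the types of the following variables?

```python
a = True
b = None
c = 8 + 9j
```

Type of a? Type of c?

a is bool; c is complex

bool, complex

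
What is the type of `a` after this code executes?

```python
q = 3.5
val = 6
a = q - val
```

float - int returns float (3.5 - 6 = -2.5)

float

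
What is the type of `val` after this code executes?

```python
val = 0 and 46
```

'and' returns the first falsy value (0, which is int)

int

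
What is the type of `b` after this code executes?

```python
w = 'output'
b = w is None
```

'is' comparison returns bool

bool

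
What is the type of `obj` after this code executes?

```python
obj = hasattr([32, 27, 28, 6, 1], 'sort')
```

hasattr() returns bool

bool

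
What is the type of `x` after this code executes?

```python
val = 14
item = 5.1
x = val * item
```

int * float returns float (14 * 5.1 = 71.4)

float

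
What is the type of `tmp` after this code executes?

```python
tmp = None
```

None has type NoneType

NoneType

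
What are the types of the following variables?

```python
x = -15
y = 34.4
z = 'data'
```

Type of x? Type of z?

x is int; z is str

int, str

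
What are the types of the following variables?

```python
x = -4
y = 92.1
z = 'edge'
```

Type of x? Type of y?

x is int; y is float

int, float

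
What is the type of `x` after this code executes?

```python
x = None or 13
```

'or' with None returns the other value (13, int)

int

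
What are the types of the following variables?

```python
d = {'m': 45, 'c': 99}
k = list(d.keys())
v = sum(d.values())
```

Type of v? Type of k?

sum of int values returns int; list(...) returns list

int, list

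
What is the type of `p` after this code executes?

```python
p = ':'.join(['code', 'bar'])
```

str.join() returns str

str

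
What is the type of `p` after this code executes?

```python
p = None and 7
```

'and' returns first falsy value (None)

NoneType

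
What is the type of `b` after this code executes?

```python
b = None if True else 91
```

Ternary: condition is True, if branch (None) taken → NoneType

NoneType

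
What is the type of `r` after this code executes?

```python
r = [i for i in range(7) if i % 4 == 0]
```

A list comprehension [...] produces a list

list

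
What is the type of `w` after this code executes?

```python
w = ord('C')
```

ord() returns int (Unicode code point)

int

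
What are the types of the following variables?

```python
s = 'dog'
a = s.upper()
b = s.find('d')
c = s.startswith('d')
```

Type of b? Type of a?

str.find() returns int; str.upper() returns str

int, str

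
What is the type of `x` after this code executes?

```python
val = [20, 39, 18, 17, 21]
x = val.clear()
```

list.clear() returns None

NoneType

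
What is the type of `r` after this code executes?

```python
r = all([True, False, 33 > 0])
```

all() returns bool

bool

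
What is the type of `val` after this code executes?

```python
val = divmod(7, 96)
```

divmod() returns a tuple (quotient, remainder)

tuple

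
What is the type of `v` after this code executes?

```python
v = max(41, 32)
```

max() of ints returns int

int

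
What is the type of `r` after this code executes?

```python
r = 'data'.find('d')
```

str.find() returns int (index, or -1)

int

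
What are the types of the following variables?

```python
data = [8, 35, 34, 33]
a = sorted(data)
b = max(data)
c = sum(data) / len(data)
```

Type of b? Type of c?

max of ints returns int; int / int returns float

int, float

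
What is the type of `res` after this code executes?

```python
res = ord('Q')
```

ord() returns int (Unicode code point)

int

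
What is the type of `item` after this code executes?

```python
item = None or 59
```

'or' with None returns the other value (59, int)

int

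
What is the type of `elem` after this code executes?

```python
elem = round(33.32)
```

round() with no ndigits arg returns int

int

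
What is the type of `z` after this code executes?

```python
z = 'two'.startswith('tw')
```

str.startswith() returns bool

bool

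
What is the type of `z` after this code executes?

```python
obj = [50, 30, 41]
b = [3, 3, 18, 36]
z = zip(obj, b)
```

zip() returns a zip iterator object

zip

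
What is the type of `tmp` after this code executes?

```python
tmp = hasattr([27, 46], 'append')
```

hasattr() returns bool

bool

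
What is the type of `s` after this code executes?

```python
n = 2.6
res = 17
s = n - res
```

float - int returns float (2.6 - 17 = -14.4)

float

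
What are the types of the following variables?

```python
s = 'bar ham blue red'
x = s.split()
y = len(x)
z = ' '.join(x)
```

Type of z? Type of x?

str.join() returns str; str.split() returns list

str, list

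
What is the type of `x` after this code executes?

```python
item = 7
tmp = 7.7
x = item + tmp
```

int + float returns float (7 + 7.7 = 14.7)

float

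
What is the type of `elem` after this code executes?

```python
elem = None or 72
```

'or' with None returns the other value (72, int)

int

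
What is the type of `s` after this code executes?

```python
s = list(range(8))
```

list(range(...)) returns list

list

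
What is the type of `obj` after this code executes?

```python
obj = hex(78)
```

hex() returns str representation

str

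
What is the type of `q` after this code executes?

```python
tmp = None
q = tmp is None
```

'is' comparison returns bool

bool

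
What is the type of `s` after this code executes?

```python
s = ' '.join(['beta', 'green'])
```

str.join() returns str

str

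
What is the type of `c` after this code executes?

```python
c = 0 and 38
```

'and' returns the first falsy value (0, which is int)

int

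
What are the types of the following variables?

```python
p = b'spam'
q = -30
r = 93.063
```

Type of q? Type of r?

q is int; r is float

int, float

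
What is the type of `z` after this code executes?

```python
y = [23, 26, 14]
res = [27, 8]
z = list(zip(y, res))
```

list(zip(...)) returns a list of tuples

list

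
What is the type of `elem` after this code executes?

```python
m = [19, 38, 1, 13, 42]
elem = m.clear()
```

list.clear() returns None

NoneType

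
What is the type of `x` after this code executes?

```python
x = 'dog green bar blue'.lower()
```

str.lower() returns str

str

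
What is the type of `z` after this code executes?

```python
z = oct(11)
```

oct() returns str representation

str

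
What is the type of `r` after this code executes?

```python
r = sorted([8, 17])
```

sorted() always returns list

list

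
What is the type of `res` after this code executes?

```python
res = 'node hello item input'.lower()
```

str.lower() returns str

str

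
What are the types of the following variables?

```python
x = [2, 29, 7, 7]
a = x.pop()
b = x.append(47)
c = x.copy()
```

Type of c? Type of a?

list.copy() returns list; list.pop() returns the element (int)

list, int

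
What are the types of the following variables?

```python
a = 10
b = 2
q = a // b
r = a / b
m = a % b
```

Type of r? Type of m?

int / int returns float; int % int returns int

float, int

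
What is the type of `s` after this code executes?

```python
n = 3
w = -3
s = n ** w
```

int ** negative int returns float

float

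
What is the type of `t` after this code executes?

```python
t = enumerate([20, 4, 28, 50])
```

enumerate() returns an enumerate iterator object

enumerate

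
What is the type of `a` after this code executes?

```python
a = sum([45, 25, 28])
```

sum() of ints returns int

int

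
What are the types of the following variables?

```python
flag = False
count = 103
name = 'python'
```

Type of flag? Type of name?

flag is bool; name is str

bool, str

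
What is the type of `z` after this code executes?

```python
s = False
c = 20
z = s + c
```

bool + int returns int (False is 0, so 0 + 20 = 20)

int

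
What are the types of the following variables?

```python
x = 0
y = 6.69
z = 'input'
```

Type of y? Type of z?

y is float; z is str

float, str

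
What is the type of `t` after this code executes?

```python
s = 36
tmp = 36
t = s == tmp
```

Equality comparison returns bool

bool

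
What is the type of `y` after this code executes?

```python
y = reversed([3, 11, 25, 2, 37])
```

reversed() on a list returns a list_reverseiterator

list_reverseiterator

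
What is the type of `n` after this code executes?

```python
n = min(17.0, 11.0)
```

min() of floats returns float

float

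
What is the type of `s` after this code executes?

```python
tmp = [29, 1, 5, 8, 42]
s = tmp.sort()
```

list.sort() returns None (sorts in place)

NoneType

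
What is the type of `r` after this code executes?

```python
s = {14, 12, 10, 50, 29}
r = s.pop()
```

Popping from a set of ints returns int

int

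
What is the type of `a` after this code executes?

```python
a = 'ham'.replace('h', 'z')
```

str.replace() returns str

str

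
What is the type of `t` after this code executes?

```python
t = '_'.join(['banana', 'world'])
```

str.join() returns str

str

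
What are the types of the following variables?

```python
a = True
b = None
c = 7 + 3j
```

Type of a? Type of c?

a is bool; c is complex

bool, complex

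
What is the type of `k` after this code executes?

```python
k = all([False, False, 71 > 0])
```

all() returns bool

bool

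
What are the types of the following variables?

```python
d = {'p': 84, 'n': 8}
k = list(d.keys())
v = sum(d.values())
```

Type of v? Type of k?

sum of int values returns int; list(...) returns list

int, list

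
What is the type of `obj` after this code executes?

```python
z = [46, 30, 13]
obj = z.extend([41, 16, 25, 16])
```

list.extend() returns None

NoneType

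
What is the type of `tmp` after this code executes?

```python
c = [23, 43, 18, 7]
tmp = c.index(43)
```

list.index() returns int

int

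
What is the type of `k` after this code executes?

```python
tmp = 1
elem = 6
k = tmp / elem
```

int / int always returns float in Python 3 (1 / 6 = 0.166667)

float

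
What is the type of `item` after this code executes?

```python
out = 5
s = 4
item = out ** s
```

int ** positive int returns int (5 ** 4 = 625)

int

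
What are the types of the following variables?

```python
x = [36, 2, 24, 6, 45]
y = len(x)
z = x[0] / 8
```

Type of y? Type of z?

len() returns int; int / int returns float

int, float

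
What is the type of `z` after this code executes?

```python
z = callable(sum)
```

callable() returns bool

bool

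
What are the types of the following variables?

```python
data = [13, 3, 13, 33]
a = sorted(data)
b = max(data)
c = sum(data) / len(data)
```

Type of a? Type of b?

sorted() returns list; max of ints returns int

list, int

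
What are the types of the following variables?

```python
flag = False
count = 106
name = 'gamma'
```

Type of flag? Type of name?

flag is bool; name is str

bool, str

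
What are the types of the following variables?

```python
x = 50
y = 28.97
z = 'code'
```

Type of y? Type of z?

y is float; z is str

float, str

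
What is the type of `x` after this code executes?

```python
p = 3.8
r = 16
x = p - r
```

float - int returns float (3.8 - 16 = -12.2)

float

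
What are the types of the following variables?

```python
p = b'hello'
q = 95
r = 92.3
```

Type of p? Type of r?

p is bytes; r is float

bytes, float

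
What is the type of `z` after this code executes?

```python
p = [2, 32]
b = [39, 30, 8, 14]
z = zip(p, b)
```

zip() returns a zip iterator object

zip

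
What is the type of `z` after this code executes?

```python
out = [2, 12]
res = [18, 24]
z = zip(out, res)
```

zip() returns a zip iterator object

zip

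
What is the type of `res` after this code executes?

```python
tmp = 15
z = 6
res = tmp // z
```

int // int returns int (15 // 6 = 2)

int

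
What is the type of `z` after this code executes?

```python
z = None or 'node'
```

'or' with None returns the other value ('node', str)

str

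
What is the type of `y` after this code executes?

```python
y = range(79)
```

range() returns a range object

range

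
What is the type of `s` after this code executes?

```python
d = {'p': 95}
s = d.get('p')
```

dict.get() returns the value (int) when key is found

int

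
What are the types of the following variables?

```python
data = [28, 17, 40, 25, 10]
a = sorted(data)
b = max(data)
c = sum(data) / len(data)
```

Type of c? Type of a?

int / int returns float; sorted() returns list

float, list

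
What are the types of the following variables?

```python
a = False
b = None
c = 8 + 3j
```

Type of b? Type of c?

b is NoneType; c is complex

NoneType, complex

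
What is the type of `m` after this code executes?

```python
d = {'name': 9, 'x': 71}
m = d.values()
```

.values() returns a dict_values view object

dict_values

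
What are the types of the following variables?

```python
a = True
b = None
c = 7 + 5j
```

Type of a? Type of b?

a is bool; b is NoneType

bool, NoneType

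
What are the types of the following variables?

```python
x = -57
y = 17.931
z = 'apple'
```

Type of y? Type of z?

y is float; z is str

float, str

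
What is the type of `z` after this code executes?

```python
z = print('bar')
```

print() returns None

NoneType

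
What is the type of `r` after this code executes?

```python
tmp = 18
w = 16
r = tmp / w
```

int / int always returns float in Python 3 (18 / 16 = 1.125)

float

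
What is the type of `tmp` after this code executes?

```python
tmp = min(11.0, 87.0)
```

min() of floats returns float

float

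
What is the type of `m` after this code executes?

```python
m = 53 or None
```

'or' returns first truthy value (53, int)

int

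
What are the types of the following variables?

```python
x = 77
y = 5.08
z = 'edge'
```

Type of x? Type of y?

x is int; y is float

int, float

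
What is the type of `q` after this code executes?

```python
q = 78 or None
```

'or' returns first truthy value (78, int)

int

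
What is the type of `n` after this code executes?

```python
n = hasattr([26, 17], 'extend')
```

hasattr() returns bool

bool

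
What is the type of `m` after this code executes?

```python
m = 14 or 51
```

'or' returns the first truthy value (14, which is int)

int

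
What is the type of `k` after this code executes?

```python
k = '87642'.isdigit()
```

str.isdigit() returns bool

bool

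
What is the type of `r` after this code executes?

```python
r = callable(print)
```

callable() returns bool

bool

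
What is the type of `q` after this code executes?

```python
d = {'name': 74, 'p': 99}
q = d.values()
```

.values() returns a dict_values view object

dict_values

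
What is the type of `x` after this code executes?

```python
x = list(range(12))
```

list(range(...)) returns list

list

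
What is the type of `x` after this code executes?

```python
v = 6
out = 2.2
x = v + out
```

int + float returns float (6 + 2.2 = 8.2)

float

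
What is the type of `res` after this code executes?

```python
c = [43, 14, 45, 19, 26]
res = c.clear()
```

list.clear() returns None

NoneType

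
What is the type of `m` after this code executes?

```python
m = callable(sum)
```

callable() returns bool

bool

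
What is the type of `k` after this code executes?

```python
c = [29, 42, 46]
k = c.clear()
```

list.clear() returns None

NoneType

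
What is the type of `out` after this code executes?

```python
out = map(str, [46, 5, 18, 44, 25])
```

map() returns a map iterator object

map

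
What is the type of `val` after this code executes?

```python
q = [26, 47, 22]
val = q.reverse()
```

list.reverse() returns None

NoneType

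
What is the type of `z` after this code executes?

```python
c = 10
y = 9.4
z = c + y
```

int + float returns float (10 + 9.4 = 19.4)

float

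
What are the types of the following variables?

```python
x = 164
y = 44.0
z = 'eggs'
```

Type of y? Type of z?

y is float; z is str

float, str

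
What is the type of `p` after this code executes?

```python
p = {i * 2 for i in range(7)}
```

A set comprehension {expr for x in iterable} produces a set

set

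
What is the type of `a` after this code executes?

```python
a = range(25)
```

range() returns a range object

range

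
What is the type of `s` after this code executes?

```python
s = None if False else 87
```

Ternary: condition is False, else branch (87) taken → int

int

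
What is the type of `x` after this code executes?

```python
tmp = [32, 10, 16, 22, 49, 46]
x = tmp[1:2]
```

Slicing a list always returns a list

list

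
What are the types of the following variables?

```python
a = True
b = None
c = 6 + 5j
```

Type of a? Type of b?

a is bool; b is NoneType

bool, NoneType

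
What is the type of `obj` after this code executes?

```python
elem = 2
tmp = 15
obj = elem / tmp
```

int / int always returns float in Python 3 (2 / 15 = 0.133333)

float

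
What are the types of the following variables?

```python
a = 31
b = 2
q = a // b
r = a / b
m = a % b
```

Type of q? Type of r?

int // int returns int; int / int returns float

int, float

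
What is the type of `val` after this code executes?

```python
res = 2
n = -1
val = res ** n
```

int ** negative int returns float

float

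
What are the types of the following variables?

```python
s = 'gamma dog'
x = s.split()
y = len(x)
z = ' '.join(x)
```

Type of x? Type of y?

str.split() returns list; len() returns int

list, int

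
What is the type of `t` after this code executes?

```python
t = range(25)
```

range() returns a range object

range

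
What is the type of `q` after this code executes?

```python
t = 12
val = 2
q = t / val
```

int / int always returns float in Python 3 (12 / 2 = 6)

float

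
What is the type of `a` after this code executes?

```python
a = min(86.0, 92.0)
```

min() of floats returns float

float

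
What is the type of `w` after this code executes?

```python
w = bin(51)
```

bin() returns str representation

str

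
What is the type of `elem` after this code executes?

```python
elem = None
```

None has type NoneType

NoneType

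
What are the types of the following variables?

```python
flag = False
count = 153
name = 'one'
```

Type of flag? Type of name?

flag is bool; name is str

bool, str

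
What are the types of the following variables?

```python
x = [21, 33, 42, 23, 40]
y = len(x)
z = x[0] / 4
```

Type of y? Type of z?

len() returns int; int / int returns float

int, float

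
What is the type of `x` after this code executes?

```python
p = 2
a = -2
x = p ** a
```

int ** negative int returns float

float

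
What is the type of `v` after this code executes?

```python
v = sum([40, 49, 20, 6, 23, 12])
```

sum() of ints returns int

int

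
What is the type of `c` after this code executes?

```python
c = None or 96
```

'or' with None returns the other value (96, int)

int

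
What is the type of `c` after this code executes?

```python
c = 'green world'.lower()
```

str.lower() returns str

str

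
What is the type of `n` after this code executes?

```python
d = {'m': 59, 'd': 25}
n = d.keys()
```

.keys() returns a dict_keys view object

dict_keys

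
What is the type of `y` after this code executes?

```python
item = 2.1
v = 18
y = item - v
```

float - int returns float (2.1 - 18 = -15.9)

float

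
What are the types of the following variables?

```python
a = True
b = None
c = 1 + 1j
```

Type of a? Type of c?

a is bool; c is complex

bool, complex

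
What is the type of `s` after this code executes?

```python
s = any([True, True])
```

any() returns bool

bool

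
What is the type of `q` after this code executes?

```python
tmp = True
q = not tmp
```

'not' always returns bool

bool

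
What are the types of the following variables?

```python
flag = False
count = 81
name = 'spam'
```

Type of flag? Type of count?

flag is bool; count is int

bool, int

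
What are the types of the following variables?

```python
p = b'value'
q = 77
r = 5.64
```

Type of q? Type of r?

q is int; r is float

int, float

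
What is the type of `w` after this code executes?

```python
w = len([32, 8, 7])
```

len() always returns int

int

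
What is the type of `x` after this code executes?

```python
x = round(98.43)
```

round() with no ndigits arg returns int

int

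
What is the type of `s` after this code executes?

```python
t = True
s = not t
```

'not' always returns bool

bool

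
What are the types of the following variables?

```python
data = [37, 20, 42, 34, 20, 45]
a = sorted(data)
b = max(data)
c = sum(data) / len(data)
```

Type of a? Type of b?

sorted() returns list; max of ints returns int

list, int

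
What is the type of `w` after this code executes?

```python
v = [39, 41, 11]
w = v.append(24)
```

list.append() returns None (mutates in place)

NoneType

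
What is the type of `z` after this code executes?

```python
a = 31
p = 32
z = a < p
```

Comparison operators return bool

bool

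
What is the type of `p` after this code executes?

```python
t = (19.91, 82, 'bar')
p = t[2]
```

Index 2 of tuple is 'bar' which is str

str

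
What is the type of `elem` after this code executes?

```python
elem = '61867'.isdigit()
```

str.isdigit() returns bool

bool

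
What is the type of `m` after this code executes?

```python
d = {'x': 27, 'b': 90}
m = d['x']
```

Accessing dict[str, int] with key 'x' returns int value 27

int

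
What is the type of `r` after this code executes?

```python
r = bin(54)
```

bin() returns str representation

str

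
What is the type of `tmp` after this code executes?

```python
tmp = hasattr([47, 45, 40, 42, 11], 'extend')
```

hasattr() returns bool

bool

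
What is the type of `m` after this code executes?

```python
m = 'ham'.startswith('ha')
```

str.startswith() returns bool

bool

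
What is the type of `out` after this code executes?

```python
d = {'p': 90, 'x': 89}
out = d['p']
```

Accessing dict[str, int] with key 'p' returns int value 90

int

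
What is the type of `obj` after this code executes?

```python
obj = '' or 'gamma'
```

'or' returns first truthy value ('gamma', which is str)

str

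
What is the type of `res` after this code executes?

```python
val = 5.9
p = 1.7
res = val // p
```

float // float returns float (floor division preserves float type)

float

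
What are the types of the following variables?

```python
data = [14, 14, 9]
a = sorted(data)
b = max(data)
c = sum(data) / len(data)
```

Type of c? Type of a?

int / int returns float; sorted() returns list

float, list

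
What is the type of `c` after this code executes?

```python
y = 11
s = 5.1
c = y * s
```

int * float returns float (11 * 5.1 = 56.1)

float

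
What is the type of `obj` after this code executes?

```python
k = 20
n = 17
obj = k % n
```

int % int returns int (20 % 17 = 3)

int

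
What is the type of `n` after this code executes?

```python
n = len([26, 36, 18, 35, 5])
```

len() always returns int

int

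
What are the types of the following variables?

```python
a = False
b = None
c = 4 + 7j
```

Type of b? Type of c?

b is NoneType; c is complex

NoneType, complex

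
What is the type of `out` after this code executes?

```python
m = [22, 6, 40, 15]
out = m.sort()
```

list.sort() returns None (sorts in place)

NoneType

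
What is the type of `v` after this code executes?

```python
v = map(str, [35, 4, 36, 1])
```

map() returns a map iterator object

map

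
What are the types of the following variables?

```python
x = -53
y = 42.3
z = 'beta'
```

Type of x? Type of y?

x is int; y is float

int, float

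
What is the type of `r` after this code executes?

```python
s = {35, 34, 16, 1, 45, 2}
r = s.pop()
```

Popping from a set of ints returns int

int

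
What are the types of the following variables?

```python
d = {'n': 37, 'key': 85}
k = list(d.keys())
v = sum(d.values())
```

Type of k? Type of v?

list(...) returns list; sum of int values returns int

list, int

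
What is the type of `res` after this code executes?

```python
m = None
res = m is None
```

'is' comparison returns bool

bool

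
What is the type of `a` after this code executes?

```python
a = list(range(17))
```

list(range(...)) returns list

list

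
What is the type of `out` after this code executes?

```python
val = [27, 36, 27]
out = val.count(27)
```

list.count() returns int

int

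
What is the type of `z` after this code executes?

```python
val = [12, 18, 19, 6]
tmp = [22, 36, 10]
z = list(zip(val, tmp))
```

list(zip(...)) returns a list of tuples

list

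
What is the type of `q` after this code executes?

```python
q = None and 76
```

'and' returns first falsy value (None)

NoneType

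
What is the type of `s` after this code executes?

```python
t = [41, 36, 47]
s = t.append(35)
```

list.append() returns None (mutates in place)

NoneType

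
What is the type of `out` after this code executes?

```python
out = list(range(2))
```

list(range(...)) returns list

list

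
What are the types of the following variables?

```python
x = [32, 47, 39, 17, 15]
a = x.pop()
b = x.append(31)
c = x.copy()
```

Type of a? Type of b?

list.pop() returns the element (int); list.append() returns None

int, NoneType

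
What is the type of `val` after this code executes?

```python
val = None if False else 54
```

Ternary: condition is False, else branch (54) taken → int

int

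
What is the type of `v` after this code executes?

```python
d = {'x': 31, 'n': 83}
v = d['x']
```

Accessing dict[str, int] with key 'x' returns int value 31

int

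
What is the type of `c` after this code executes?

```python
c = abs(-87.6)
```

abs() of float returns float

float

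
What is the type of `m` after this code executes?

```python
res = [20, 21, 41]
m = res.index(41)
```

list.index() returns int

int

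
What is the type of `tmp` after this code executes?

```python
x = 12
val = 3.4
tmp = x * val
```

int * float returns float (12 * 3.4 = 40.8)

float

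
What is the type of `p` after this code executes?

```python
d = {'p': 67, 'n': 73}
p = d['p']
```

Accessing dict[str, int] with key 'p' returns int value 67

int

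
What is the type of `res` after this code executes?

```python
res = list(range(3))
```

list(range(...)) returns list

list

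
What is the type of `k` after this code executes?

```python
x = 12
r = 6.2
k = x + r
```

int + float returns float (12 + 6.2 = 18.2)

float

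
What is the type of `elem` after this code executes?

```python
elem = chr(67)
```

chr() returns str (single character)

str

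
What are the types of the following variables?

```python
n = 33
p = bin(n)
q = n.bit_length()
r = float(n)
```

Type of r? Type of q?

float() returns float; int.bit_length() returns int

float, int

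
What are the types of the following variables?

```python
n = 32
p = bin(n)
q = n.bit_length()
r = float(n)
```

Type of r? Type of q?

float() returns float; int.bit_length() returns int

float, int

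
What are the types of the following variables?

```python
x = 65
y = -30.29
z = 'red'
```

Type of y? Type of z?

y is float; z is str

float, str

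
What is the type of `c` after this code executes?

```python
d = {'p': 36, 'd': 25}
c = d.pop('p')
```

dict.pop() returns the value (int)

int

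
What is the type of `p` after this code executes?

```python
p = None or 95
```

'or' with None returns the other value (95, int)

int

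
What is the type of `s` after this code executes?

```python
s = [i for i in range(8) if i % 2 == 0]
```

A list comprehension [...] produces a list

list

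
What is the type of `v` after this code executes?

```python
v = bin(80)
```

bin() returns str representation

str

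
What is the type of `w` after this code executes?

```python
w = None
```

None has type NoneType

NoneType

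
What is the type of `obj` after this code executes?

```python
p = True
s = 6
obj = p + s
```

bool + int returns int (True is 1, so 1 + 6 = 7)

int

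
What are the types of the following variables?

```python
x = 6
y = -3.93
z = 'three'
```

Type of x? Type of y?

x is int; y is float

int, float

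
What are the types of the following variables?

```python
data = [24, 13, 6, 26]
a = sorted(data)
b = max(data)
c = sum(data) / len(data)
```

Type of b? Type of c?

max of ints returns int; int / int returns float

int, float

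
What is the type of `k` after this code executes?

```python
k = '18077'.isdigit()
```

str.isdigit() returns bool

bool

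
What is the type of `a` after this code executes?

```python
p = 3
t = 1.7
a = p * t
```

int * float returns float (3 * 1.7 = 5.1)

float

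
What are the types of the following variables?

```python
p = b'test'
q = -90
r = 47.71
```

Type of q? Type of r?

q is int; r is float

int, float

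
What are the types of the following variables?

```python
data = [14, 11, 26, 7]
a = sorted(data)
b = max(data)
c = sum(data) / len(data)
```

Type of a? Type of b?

sorted() returns list; max of ints returns int

list, int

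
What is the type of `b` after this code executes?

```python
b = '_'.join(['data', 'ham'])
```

str.join() returns str

str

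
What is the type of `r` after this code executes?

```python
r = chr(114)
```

chr() returns str (single character)

str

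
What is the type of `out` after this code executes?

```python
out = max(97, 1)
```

max() of ints returns int

int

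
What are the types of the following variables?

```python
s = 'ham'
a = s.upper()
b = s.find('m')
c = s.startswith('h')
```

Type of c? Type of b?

str.startswith() returns bool; str.find() returns int

bool, int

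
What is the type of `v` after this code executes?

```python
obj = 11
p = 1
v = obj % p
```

int % int returns int (11 % 1 = 0)

int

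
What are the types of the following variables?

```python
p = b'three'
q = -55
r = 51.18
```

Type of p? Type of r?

p is bytes; r is float

bytes, float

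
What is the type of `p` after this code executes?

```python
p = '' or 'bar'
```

'or' returns first truthy value ('bar', which is str)

str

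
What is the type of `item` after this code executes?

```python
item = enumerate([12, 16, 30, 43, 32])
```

enumerate() returns an enumerate iterator object

enumerate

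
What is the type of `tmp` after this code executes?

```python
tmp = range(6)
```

range() returns a range object

range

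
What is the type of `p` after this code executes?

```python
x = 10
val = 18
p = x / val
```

int / int always returns float in Python 3 (10 / 18 = 0.555556)

float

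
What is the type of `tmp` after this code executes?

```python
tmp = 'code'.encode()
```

str.encode() returns bytes

bytes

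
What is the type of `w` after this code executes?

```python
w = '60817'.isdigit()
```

str.isdigit() returns bool

bool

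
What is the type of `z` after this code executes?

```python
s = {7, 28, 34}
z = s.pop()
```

Popping from a set of ints returns int

int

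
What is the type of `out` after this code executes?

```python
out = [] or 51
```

'or' returns first truthy value (51, which is int)

int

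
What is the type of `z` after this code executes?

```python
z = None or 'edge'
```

'or' with None returns the other value ('edge', str)

str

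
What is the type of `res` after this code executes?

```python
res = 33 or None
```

'or' returns first truthy value (33, int)

int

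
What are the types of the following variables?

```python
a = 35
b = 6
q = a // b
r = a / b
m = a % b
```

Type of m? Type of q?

int % int returns int; int // int returns int

int, int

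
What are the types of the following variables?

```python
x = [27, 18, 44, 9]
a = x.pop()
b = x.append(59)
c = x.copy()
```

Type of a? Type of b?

list.pop() returns the element (int); list.append() returns None

int, NoneType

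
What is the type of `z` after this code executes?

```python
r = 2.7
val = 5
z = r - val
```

float - int returns float (2.7 - 5 = -2.3)

float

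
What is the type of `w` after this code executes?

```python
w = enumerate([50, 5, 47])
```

enumerate() returns an enumerate iterator object

enumerate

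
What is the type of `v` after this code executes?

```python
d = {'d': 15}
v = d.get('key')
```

dict.get() returns None when key 'key' is not found and no default given

NoneType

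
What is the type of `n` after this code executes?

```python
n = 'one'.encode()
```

str.encode() returns bytes

bytes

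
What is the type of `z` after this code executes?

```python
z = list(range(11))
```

list(range(...)) returns list

list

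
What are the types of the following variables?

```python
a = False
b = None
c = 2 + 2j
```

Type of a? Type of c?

a is bool; c is complex

bool, complex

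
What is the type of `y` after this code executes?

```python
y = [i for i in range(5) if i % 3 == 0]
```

A list comprehension [...] produces a list

list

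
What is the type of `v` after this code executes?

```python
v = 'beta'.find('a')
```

str.find() returns int (index, or -1)

int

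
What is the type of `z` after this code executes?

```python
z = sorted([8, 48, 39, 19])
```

sorted() always returns list

list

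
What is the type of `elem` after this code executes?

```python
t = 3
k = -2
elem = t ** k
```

int ** negative int returns float

float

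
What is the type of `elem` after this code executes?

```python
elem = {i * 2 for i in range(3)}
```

A set comprehension {expr for x in iterable} produces a set

set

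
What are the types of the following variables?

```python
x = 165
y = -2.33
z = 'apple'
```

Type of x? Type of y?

x is int; y is float

int, float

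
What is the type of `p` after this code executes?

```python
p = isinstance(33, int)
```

isinstance() returns bool

bool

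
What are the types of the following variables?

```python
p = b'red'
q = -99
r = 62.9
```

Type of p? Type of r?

p is bytes; r is float

bytes, float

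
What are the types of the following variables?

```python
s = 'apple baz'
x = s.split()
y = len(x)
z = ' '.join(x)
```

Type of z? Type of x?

str.join() returns str; str.split() returns list

str, list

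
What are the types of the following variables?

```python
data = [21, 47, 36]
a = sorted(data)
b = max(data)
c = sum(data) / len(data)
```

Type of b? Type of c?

max of ints returns int; int / int returns float

int, float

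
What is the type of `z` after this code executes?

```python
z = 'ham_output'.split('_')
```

str.split() returns list

list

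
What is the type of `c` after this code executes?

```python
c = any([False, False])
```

any() returns bool

bool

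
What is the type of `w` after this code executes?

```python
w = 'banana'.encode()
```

str.encode() returns bytes

bytes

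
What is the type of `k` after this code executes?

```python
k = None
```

None has type NoneType

NoneType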